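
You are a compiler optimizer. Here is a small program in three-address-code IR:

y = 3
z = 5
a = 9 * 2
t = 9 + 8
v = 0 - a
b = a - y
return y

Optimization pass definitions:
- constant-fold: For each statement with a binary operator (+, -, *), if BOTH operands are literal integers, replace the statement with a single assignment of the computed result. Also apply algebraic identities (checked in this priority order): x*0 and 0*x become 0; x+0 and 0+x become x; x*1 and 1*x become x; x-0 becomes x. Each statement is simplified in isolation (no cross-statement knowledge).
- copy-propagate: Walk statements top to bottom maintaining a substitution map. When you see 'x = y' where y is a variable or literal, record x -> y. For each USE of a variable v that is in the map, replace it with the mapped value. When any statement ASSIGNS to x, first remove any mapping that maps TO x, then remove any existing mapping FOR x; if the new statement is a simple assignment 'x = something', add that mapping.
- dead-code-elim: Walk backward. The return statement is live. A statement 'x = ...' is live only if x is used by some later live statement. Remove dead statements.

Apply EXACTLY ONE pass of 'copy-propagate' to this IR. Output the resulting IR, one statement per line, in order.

Answer: y = 3
z = 5
a = 9 * 2
t = 9 + 8
v = 0 - a
b = a - 3
return 3

Derivation:
Applying copy-propagate statement-by-statement:
  [1] y = 3  (unchanged)
  [2] z = 5  (unchanged)
  [3] a = 9 * 2  (unchanged)
  [4] t = 9 + 8  (unchanged)
  [5] v = 0 - a  (unchanged)
  [6] b = a - y  -> b = a - 3
  [7] return y  -> return 3
Result (7 stmts):
  y = 3
  z = 5
  a = 9 * 2
  t = 9 + 8
  v = 0 - a
  b = a - 3
  return 3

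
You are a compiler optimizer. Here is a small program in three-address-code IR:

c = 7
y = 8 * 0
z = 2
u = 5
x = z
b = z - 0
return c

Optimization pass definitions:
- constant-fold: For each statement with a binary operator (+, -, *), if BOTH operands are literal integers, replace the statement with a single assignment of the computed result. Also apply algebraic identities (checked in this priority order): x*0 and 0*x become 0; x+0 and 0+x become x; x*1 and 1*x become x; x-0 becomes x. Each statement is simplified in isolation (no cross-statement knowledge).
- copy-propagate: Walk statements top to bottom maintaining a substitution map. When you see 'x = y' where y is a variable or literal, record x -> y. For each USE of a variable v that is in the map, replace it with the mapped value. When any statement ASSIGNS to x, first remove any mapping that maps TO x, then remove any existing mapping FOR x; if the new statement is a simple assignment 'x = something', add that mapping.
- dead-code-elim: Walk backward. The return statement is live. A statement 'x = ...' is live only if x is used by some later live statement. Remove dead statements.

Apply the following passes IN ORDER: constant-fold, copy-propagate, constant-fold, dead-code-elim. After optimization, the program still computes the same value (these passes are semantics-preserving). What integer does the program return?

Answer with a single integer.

Answer: 7

Derivation:
Initial IR:
  c = 7
  y = 8 * 0
  z = 2
  u = 5
  x = z
  b = z - 0
  return c
After constant-fold (7 stmts):
  c = 7
  y = 0
  z = 2
  u = 5
  x = z
  b = z
  return c
After copy-propagate (7 stmts):
  c = 7
  y = 0
  z = 2
  u = 5
  x = 2
  b = 2
  return 7
After constant-fold (7 stmts):
  c = 7
  y = 0
  z = 2
  u = 5
  x = 2
  b = 2
  return 7
After dead-code-elim (1 stmts):
  return 7
Evaluate:
  c = 7  =>  c = 7
  y = 8 * 0  =>  y = 0
  z = 2  =>  z = 2
  u = 5  =>  u = 5
  x = z  =>  x = 2
  b = z - 0  =>  b = 2
  return c = 7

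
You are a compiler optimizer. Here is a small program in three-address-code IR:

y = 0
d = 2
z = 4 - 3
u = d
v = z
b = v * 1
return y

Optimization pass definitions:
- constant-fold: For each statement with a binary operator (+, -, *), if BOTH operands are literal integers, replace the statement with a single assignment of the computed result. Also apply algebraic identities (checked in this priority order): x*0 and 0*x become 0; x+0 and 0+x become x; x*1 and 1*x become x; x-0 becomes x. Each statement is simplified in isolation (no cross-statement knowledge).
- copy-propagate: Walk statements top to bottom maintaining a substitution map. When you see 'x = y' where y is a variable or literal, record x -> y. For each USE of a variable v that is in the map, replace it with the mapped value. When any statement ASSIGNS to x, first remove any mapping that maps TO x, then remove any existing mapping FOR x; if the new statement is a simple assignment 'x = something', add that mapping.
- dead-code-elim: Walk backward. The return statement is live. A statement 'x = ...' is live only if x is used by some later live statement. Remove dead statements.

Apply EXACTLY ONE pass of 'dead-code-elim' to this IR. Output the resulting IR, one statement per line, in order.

Answer: y = 0
return y

Derivation:
Applying dead-code-elim statement-by-statement:
  [7] return y  -> KEEP (return); live=['y']
  [6] b = v * 1  -> DEAD (b not live)
  [5] v = z  -> DEAD (v not live)
  [4] u = d  -> DEAD (u not live)
  [3] z = 4 - 3  -> DEAD (z not live)
  [2] d = 2  -> DEAD (d not live)
  [1] y = 0  -> KEEP; live=[]
Result (2 stmts):
  y = 0
  return y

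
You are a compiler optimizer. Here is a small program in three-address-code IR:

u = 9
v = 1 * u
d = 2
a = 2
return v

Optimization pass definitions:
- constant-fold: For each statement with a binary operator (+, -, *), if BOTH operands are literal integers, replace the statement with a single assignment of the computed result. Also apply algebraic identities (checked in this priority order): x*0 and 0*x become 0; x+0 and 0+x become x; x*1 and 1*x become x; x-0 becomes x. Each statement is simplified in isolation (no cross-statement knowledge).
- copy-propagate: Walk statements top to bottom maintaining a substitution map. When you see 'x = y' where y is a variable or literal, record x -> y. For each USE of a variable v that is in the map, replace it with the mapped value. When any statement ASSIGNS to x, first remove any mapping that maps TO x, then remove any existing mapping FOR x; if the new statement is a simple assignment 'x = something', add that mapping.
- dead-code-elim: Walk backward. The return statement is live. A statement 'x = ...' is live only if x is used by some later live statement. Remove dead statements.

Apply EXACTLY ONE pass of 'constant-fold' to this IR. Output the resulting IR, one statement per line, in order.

Answer: u = 9
v = u
d = 2
a = 2
return v

Derivation:
Applying constant-fold statement-by-statement:
  [1] u = 9  (unchanged)
  [2] v = 1 * u  -> v = u
  [3] d = 2  (unchanged)
  [4] a = 2  (unchanged)
  [5] return v  (unchanged)
Result (5 stmts):
  u = 9
  v = u
  d = 2
  a = 2
  return v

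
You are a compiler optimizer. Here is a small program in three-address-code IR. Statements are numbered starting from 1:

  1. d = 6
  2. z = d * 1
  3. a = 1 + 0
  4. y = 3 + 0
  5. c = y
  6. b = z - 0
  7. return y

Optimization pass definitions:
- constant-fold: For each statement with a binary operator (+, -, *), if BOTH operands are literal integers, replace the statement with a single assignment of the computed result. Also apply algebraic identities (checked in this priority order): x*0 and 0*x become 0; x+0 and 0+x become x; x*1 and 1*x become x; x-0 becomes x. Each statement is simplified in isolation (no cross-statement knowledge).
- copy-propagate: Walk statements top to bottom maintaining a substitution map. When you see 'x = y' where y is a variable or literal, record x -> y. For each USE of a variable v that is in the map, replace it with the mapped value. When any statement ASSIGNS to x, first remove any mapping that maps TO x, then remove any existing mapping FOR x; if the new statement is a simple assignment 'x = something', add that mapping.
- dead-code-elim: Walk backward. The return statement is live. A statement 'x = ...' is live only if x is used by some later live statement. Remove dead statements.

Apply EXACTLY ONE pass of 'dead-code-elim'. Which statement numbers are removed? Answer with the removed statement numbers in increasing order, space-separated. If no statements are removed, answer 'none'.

Answer: 1 2 3 5 6

Derivation:
Backward liveness scan:
Stmt 1 'd = 6': DEAD (d not in live set [])
Stmt 2 'z = d * 1': DEAD (z not in live set [])
Stmt 3 'a = 1 + 0': DEAD (a not in live set [])
Stmt 4 'y = 3 + 0': KEEP (y is live); live-in = []
Stmt 5 'c = y': DEAD (c not in live set ['y'])
Stmt 6 'b = z - 0': DEAD (b not in live set ['y'])
Stmt 7 'return y': KEEP (return); live-in = ['y']
Removed statement numbers: [1, 2, 3, 5, 6]
Surviving IR:
  y = 3 + 0
  return y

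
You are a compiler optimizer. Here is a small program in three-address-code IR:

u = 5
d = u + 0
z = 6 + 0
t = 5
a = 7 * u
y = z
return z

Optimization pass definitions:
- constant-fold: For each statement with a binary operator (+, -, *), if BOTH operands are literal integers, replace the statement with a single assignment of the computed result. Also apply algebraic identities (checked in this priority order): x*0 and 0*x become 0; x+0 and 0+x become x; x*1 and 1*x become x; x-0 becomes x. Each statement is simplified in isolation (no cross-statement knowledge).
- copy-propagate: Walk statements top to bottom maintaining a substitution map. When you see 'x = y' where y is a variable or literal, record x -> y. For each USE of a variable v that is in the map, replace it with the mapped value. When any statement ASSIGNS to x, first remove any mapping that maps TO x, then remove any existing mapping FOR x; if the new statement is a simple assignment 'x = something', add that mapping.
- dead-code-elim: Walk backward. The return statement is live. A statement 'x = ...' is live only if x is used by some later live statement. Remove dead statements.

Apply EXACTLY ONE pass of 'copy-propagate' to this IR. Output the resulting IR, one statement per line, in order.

Applying copy-propagate statement-by-statement:
  [1] u = 5  (unchanged)
  [2] d = u + 0  -> d = 5 + 0
  [3] z = 6 + 0  (unchanged)
  [4] t = 5  (unchanged)
  [5] a = 7 * u  -> a = 7 * 5
  [6] y = z  (unchanged)
  [7] return z  (unchanged)
Result (7 stmts):
  u = 5
  d = 5 + 0
  z = 6 + 0
  t = 5
  a = 7 * 5
  y = z
  return z

Answer: u = 5
d = 5 + 0
z = 6 + 0
t = 5
a = 7 * 5
y = z
return z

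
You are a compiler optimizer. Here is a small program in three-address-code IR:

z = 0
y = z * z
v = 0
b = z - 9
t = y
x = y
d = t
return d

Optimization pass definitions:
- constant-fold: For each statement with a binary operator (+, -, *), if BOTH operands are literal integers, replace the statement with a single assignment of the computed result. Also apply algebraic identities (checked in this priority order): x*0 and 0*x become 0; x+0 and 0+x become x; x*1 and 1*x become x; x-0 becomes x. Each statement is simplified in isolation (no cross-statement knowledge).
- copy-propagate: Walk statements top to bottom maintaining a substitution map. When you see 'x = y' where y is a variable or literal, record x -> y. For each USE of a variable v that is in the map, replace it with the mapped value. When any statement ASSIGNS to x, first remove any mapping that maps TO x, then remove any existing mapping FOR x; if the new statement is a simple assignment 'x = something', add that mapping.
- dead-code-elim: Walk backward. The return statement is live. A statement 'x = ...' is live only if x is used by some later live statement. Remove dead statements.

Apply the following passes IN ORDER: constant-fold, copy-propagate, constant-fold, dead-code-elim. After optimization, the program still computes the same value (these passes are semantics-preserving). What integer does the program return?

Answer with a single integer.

Initial IR:
  z = 0
  y = z * z
  v = 0
  b = z - 9
  t = y
  x = y
  d = t
  return d
After constant-fold (8 stmts):
  z = 0
  y = z * z
  v = 0
  b = z - 9
  t = y
  x = y
  d = t
  return d
After copy-propagate (8 stmts):
  z = 0
  y = 0 * 0
  v = 0
  b = 0 - 9
  t = y
  x = y
  d = y
  return y
After constant-fold (8 stmts):
  z = 0
  y = 0
  v = 0
  b = -9
  t = y
  x = y
  d = y
  return y
After dead-code-elim (2 stmts):
  y = 0
  return y
Evaluate:
  z = 0  =>  z = 0
  y = z * z  =>  y = 0
  v = 0  =>  v = 0
  b = z - 9  =>  b = -9
  t = y  =>  t = 0
  x = y  =>  x = 0
  d = t  =>  d = 0
  return d = 0

Answer: 0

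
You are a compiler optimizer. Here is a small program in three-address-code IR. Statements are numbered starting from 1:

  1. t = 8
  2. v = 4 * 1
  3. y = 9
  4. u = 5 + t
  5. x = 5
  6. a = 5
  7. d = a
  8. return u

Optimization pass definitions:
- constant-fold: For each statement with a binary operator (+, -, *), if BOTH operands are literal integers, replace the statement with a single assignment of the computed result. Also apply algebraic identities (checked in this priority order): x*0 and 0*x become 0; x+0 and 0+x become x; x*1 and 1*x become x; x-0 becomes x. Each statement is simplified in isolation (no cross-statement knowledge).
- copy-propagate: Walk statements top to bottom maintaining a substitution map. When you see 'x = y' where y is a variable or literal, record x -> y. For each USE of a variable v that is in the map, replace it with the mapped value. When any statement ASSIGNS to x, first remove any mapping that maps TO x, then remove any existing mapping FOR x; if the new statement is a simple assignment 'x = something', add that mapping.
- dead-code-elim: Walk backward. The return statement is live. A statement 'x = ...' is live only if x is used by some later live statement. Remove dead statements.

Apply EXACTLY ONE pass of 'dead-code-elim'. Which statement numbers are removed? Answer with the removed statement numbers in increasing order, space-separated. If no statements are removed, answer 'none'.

Backward liveness scan:
Stmt 1 't = 8': KEEP (t is live); live-in = []
Stmt 2 'v = 4 * 1': DEAD (v not in live set ['t'])
Stmt 3 'y = 9': DEAD (y not in live set ['t'])
Stmt 4 'u = 5 + t': KEEP (u is live); live-in = ['t']
Stmt 5 'x = 5': DEAD (x not in live set ['u'])
Stmt 6 'a = 5': DEAD (a not in live set ['u'])
Stmt 7 'd = a': DEAD (d not in live set ['u'])
Stmt 8 'return u': KEEP (return); live-in = ['u']
Removed statement numbers: [2, 3, 5, 6, 7]
Surviving IR:
  t = 8
  u = 5 + t
  return u

Answer: 2 3 5 6 7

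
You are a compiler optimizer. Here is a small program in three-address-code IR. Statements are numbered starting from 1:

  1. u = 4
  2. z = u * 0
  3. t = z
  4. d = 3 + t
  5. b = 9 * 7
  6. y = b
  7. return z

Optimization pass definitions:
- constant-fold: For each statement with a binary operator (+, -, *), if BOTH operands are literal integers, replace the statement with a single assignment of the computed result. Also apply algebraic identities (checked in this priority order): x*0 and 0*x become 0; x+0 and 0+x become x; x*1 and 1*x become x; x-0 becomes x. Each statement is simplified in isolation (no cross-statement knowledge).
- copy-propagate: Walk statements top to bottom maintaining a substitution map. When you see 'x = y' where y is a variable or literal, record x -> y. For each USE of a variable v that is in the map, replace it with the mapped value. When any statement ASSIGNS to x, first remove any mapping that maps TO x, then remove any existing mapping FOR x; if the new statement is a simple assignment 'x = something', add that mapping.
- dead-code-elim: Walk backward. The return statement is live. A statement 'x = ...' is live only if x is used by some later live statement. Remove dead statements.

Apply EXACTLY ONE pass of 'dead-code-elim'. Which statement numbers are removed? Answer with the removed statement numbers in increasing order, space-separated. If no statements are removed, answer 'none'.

Answer: 3 4 5 6

Derivation:
Backward liveness scan:
Stmt 1 'u = 4': KEEP (u is live); live-in = []
Stmt 2 'z = u * 0': KEEP (z is live); live-in = ['u']
Stmt 3 't = z': DEAD (t not in live set ['z'])
Stmt 4 'd = 3 + t': DEAD (d not in live set ['z'])
Stmt 5 'b = 9 * 7': DEAD (b not in live set ['z'])
Stmt 6 'y = b': DEAD (y not in live set ['z'])
Stmt 7 'return z': KEEP (return); live-in = ['z']
Removed statement numbers: [3, 4, 5, 6]
Surviving IR:
  u = 4
  z = u * 0
  return z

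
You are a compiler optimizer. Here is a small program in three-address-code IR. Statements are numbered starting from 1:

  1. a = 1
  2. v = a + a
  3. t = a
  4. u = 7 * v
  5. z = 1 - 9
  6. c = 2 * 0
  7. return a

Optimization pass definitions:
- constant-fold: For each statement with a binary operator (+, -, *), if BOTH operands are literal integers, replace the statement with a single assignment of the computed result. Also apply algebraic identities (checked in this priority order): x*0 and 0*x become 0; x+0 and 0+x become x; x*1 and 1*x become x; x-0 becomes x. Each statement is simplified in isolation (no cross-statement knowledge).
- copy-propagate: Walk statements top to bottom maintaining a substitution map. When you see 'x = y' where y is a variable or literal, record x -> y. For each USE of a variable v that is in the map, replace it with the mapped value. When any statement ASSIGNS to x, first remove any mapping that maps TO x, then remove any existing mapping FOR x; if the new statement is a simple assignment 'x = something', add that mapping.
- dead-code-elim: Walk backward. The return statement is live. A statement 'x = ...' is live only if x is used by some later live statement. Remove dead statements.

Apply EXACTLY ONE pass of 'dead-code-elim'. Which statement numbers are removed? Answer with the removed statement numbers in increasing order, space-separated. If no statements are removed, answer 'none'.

Answer: 2 3 4 5 6

Derivation:
Backward liveness scan:
Stmt 1 'a = 1': KEEP (a is live); live-in = []
Stmt 2 'v = a + a': DEAD (v not in live set ['a'])
Stmt 3 't = a': DEAD (t not in live set ['a'])
Stmt 4 'u = 7 * v': DEAD (u not in live set ['a'])
Stmt 5 'z = 1 - 9': DEAD (z not in live set ['a'])
Stmt 6 'c = 2 * 0': DEAD (c not in live set ['a'])
Stmt 7 'return a': KEEP (return); live-in = ['a']
Removed statement numbers: [2, 3, 4, 5, 6]
Surviving IR:
  a = 1
  return a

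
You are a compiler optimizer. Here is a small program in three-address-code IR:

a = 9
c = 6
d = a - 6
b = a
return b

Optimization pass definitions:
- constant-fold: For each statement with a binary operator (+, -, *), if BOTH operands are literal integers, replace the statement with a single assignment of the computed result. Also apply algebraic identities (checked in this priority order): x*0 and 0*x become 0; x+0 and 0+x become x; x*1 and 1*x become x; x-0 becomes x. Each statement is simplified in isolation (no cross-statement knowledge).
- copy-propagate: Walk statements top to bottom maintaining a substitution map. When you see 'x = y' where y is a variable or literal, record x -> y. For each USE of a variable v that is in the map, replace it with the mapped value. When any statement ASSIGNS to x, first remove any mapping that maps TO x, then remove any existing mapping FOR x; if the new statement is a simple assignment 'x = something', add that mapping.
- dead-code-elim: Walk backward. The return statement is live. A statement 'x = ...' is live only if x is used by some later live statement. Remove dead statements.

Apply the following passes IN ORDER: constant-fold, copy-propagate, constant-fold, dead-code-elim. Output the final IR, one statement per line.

Answer: return 9

Derivation:
Initial IR:
  a = 9
  c = 6
  d = a - 6
  b = a
  return b
After constant-fold (5 stmts):
  a = 9
  c = 6
  d = a - 6
  b = a
  return b
After copy-propagate (5 stmts):
  a = 9
  c = 6
  d = 9 - 6
  b = 9
  return 9
After constant-fold (5 stmts):
  a = 9
  c = 6
  d = 3
  b = 9
  return 9
After dead-code-elim (1 stmts):
  return 9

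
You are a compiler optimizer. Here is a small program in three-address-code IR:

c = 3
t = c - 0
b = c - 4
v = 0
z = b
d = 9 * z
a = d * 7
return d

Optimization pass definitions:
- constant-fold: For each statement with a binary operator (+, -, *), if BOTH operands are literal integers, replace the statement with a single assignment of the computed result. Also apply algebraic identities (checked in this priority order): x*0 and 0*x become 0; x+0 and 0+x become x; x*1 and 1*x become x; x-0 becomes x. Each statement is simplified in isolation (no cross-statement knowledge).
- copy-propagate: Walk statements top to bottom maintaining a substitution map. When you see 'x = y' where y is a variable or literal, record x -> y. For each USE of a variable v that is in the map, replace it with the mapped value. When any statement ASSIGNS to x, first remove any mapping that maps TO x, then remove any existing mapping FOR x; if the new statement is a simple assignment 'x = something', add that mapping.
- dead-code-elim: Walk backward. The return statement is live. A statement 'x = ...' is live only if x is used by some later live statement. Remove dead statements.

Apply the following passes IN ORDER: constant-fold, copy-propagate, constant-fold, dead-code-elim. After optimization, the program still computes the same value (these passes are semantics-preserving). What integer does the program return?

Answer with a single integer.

Initial IR:
  c = 3
  t = c - 0
  b = c - 4
  v = 0
  z = b
  d = 9 * z
  a = d * 7
  return d
After constant-fold (8 stmts):
  c = 3
  t = c
  b = c - 4
  v = 0
  z = b
  d = 9 * z
  a = d * 7
  return d
After copy-propagate (8 stmts):
  c = 3
  t = 3
  b = 3 - 4
  v = 0
  z = b
  d = 9 * b
  a = d * 7
  return d
After constant-fold (8 stmts):
  c = 3
  t = 3
  b = -1
  v = 0
  z = b
  d = 9 * b
  a = d * 7
  return d
After dead-code-elim (3 stmts):
  b = -1
  d = 9 * b
  return d
Evaluate:
  c = 3  =>  c = 3
  t = c - 0  =>  t = 3
  b = c - 4  =>  b = -1
  v = 0  =>  v = 0
  z = b  =>  z = -1
  d = 9 * z  =>  d = -9
  a = d * 7  =>  a = -63
  return d = -9

Answer: -9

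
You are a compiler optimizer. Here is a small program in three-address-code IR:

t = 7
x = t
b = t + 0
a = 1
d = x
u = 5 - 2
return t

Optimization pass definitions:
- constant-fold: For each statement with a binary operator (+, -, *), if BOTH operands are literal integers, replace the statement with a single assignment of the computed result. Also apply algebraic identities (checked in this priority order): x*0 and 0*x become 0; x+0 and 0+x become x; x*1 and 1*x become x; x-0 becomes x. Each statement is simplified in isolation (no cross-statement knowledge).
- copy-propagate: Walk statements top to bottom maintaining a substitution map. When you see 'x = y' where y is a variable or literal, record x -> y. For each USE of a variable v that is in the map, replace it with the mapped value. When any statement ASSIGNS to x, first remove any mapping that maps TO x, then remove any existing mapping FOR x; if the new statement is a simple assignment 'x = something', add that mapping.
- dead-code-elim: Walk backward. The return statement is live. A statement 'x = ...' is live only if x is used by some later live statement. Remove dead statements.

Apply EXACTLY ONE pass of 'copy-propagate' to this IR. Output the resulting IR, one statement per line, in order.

Applying copy-propagate statement-by-statement:
  [1] t = 7  (unchanged)
  [2] x = t  -> x = 7
  [3] b = t + 0  -> b = 7 + 0
  [4] a = 1  (unchanged)
  [5] d = x  -> d = 7
  [6] u = 5 - 2  (unchanged)
  [7] return t  -> return 7
Result (7 stmts):
  t = 7
  x = 7
  b = 7 + 0
  a = 1
  d = 7
  u = 5 - 2
  return 7

Answer: t = 7
x = 7
b = 7 + 0
a = 1
d = 7
u = 5 - 2
return 7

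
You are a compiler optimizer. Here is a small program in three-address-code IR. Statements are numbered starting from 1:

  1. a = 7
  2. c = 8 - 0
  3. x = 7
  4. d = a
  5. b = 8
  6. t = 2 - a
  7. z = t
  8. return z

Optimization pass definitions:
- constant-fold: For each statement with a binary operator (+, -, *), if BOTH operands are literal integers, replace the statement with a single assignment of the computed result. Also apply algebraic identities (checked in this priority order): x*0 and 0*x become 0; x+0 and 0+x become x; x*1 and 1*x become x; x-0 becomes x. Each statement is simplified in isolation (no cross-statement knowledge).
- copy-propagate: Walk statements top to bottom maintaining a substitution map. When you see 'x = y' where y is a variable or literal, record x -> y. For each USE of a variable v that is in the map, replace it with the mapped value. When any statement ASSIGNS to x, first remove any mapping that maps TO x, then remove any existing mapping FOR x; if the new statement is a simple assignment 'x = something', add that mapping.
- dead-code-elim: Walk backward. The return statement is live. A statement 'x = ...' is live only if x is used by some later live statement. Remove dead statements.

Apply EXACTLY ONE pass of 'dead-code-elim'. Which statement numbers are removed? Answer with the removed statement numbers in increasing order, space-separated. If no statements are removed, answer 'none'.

Backward liveness scan:
Stmt 1 'a = 7': KEEP (a is live); live-in = []
Stmt 2 'c = 8 - 0': DEAD (c not in live set ['a'])
Stmt 3 'x = 7': DEAD (x not in live set ['a'])
Stmt 4 'd = a': DEAD (d not in live set ['a'])
Stmt 5 'b = 8': DEAD (b not in live set ['a'])
Stmt 6 't = 2 - a': KEEP (t is live); live-in = ['a']
Stmt 7 'z = t': KEEP (z is live); live-in = ['t']
Stmt 8 'return z': KEEP (return); live-in = ['z']
Removed statement numbers: [2, 3, 4, 5]
Surviving IR:
  a = 7
  t = 2 - a
  z = t
  return z

Answer: 2 3 4 5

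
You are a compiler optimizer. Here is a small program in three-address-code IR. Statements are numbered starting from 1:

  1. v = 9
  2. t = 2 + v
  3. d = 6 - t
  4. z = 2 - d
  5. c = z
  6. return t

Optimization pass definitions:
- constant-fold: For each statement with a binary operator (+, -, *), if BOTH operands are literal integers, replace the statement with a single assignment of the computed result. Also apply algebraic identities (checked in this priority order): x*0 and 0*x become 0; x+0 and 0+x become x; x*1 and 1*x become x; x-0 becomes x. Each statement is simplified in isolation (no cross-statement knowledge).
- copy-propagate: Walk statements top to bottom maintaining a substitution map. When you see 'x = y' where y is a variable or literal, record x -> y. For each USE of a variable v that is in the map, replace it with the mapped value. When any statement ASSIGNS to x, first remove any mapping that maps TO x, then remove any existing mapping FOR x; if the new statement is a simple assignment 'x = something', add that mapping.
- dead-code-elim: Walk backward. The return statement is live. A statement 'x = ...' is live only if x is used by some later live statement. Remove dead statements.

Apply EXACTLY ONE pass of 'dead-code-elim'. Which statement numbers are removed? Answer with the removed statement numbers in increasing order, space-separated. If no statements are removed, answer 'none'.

Backward liveness scan:
Stmt 1 'v = 9': KEEP (v is live); live-in = []
Stmt 2 't = 2 + v': KEEP (t is live); live-in = ['v']
Stmt 3 'd = 6 - t': DEAD (d not in live set ['t'])
Stmt 4 'z = 2 - d': DEAD (z not in live set ['t'])
Stmt 5 'c = z': DEAD (c not in live set ['t'])
Stmt 6 'return t': KEEP (return); live-in = ['t']
Removed statement numbers: [3, 4, 5]
Surviving IR:
  v = 9
  t = 2 + v
  return t

Answer: 3 4 5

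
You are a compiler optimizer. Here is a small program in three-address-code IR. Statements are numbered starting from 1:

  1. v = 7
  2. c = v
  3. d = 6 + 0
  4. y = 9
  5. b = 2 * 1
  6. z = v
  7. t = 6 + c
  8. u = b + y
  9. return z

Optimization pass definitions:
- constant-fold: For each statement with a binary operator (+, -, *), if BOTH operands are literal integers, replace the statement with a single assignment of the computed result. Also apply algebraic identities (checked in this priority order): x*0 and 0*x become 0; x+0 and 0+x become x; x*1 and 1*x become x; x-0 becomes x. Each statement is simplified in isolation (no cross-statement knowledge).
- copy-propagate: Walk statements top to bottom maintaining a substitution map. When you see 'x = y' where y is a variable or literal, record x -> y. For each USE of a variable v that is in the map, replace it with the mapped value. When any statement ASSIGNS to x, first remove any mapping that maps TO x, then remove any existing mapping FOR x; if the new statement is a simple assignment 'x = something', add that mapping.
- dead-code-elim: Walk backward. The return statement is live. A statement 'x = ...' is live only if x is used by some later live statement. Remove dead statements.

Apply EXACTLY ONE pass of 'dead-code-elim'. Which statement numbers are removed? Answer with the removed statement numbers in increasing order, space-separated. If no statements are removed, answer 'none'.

Backward liveness scan:
Stmt 1 'v = 7': KEEP (v is live); live-in = []
Stmt 2 'c = v': DEAD (c not in live set ['v'])
Stmt 3 'd = 6 + 0': DEAD (d not in live set ['v'])
Stmt 4 'y = 9': DEAD (y not in live set ['v'])
Stmt 5 'b = 2 * 1': DEAD (b not in live set ['v'])
Stmt 6 'z = v': KEEP (z is live); live-in = ['v']
Stmt 7 't = 6 + c': DEAD (t not in live set ['z'])
Stmt 8 'u = b + y': DEAD (u not in live set ['z'])
Stmt 9 'return z': KEEP (return); live-in = ['z']
Removed statement numbers: [2, 3, 4, 5, 7, 8]
Surviving IR:
  v = 7
  z = v
  return z

Answer: 2 3 4 5 7 8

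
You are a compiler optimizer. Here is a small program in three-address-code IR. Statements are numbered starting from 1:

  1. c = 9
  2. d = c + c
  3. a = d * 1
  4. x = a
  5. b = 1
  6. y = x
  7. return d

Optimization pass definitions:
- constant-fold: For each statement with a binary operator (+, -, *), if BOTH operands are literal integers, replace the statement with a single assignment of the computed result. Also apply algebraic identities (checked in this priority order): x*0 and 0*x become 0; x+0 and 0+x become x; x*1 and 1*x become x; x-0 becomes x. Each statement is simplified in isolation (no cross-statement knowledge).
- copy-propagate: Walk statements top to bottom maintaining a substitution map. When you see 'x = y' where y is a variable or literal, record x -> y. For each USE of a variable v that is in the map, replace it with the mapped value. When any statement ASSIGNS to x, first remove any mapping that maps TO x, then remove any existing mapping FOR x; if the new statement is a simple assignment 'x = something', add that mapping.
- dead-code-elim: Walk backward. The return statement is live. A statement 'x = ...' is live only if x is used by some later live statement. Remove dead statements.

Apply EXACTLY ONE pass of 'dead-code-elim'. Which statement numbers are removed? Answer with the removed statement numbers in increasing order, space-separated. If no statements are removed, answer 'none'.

Backward liveness scan:
Stmt 1 'c = 9': KEEP (c is live); live-in = []
Stmt 2 'd = c + c': KEEP (d is live); live-in = ['c']
Stmt 3 'a = d * 1': DEAD (a not in live set ['d'])
Stmt 4 'x = a': DEAD (x not in live set ['d'])
Stmt 5 'b = 1': DEAD (b not in live set ['d'])
Stmt 6 'y = x': DEAD (y not in live set ['d'])
Stmt 7 'return d': KEEP (return); live-in = ['d']
Removed statement numbers: [3, 4, 5, 6]
Surviving IR:
  c = 9
  d = c + c
  return d

Answer: 3 4 5 6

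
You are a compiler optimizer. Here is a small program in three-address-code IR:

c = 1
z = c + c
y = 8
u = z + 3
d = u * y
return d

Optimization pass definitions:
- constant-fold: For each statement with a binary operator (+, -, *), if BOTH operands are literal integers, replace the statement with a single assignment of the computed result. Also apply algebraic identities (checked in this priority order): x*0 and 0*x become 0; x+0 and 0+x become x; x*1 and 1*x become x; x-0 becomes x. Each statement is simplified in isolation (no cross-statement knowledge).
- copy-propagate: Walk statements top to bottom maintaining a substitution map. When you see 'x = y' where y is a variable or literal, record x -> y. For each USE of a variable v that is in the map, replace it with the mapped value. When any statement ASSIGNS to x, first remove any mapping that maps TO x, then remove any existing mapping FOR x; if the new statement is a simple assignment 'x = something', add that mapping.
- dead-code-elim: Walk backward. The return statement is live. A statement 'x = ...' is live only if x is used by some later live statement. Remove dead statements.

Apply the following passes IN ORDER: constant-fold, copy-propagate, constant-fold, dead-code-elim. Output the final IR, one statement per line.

Answer: z = 2
u = z + 3
d = u * 8
return d

Derivation:
Initial IR:
  c = 1
  z = c + c
  y = 8
  u = z + 3
  d = u * y
  return d
After constant-fold (6 stmts):
  c = 1
  z = c + c
  y = 8
  u = z + 3
  d = u * y
  return d
After copy-propagate (6 stmts):
  c = 1
  z = 1 + 1
  y = 8
  u = z + 3
  d = u * 8
  return d
After constant-fold (6 stmts):
  c = 1
  z = 2
  y = 8
  u = z + 3
  d = u * 8
  return d
After dead-code-elim (4 stmts):
  z = 2
  u = z + 3
  d = u * 8
  return d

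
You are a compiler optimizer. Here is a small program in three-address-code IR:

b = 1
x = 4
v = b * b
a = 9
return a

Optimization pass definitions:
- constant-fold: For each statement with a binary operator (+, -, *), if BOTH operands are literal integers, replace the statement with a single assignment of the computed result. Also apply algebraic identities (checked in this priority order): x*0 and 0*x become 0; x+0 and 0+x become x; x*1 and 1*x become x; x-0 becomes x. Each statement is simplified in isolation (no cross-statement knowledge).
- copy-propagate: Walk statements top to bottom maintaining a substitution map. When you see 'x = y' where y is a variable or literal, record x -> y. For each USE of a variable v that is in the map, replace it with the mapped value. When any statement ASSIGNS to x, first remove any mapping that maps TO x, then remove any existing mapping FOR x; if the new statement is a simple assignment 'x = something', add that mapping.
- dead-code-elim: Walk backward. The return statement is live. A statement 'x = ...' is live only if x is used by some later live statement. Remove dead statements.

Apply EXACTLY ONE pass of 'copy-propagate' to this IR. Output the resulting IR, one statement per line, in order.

Answer: b = 1
x = 4
v = 1 * 1
a = 9
return 9

Derivation:
Applying copy-propagate statement-by-statement:
  [1] b = 1  (unchanged)
  [2] x = 4  (unchanged)
  [3] v = b * b  -> v = 1 * 1
  [4] a = 9  (unchanged)
  [5] return a  -> return 9
Result (5 stmts):
  b = 1
  x = 4
  v = 1 * 1
  a = 9
  return 9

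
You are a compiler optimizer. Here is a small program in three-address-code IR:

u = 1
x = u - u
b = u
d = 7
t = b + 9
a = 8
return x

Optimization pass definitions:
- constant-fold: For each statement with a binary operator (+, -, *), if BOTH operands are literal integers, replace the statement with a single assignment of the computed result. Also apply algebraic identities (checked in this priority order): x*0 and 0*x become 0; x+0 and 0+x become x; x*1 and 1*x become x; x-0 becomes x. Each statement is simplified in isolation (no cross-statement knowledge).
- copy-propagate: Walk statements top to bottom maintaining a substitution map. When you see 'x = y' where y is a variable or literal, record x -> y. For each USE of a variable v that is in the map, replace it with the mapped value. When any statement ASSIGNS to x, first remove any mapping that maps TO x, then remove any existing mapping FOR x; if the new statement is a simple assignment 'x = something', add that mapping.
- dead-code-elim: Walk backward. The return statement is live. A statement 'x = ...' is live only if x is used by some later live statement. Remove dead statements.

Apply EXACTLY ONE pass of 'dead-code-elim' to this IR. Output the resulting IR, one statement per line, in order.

Applying dead-code-elim statement-by-statement:
  [7] return x  -> KEEP (return); live=['x']
  [6] a = 8  -> DEAD (a not live)
  [5] t = b + 9  -> DEAD (t not live)
  [4] d = 7  -> DEAD (d not live)
  [3] b = u  -> DEAD (b not live)
  [2] x = u - u  -> KEEP; live=['u']
  [1] u = 1  -> KEEP; live=[]
Result (3 stmts):
  u = 1
  x = u - u
  return x

Answer: u = 1
x = u - u
return x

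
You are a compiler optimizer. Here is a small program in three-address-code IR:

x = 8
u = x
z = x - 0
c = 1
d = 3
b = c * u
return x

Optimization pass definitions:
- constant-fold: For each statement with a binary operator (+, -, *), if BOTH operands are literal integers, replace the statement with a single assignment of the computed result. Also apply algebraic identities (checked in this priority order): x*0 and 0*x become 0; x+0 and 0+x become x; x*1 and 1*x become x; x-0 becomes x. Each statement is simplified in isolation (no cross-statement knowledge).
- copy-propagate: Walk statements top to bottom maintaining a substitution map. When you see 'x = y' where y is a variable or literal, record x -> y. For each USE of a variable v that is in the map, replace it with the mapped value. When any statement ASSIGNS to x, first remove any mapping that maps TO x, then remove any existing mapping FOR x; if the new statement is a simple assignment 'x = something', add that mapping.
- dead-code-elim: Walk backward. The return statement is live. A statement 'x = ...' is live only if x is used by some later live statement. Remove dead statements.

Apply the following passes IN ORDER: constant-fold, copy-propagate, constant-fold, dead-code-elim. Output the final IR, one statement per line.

Initial IR:
  x = 8
  u = x
  z = x - 0
  c = 1
  d = 3
  b = c * u
  return x
After constant-fold (7 stmts):
  x = 8
  u = x
  z = x
  c = 1
  d = 3
  b = c * u
  return x
After copy-propagate (7 stmts):
  x = 8
  u = 8
  z = 8
  c = 1
  d = 3
  b = 1 * 8
  return 8
After constant-fold (7 stmts):
  x = 8
  u = 8
  z = 8
  c = 1
  d = 3
  b = 8
  return 8
After dead-code-elim (1 stmts):
  return 8

Answer: return 8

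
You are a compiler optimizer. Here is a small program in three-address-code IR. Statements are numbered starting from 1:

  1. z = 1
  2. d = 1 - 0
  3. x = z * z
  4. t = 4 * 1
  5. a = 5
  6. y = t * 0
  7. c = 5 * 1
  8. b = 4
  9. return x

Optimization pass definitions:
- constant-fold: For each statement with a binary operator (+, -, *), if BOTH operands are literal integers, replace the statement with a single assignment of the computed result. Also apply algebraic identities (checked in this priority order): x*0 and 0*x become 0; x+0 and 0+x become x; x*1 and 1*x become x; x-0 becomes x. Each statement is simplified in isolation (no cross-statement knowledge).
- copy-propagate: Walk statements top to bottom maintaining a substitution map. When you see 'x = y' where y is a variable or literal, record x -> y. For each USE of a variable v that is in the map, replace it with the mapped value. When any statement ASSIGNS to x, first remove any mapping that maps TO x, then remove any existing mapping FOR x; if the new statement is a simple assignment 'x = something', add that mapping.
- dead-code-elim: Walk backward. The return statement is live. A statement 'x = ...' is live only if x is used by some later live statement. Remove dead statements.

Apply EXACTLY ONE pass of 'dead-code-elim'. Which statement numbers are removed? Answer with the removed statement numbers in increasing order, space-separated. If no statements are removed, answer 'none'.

Backward liveness scan:
Stmt 1 'z = 1': KEEP (z is live); live-in = []
Stmt 2 'd = 1 - 0': DEAD (d not in live set ['z'])
Stmt 3 'x = z * z': KEEP (x is live); live-in = ['z']
Stmt 4 't = 4 * 1': DEAD (t not in live set ['x'])
Stmt 5 'a = 5': DEAD (a not in live set ['x'])
Stmt 6 'y = t * 0': DEAD (y not in live set ['x'])
Stmt 7 'c = 5 * 1': DEAD (c not in live set ['x'])
Stmt 8 'b = 4': DEAD (b not in live set ['x'])
Stmt 9 'return x': KEEP (return); live-in = ['x']
Removed statement numbers: [2, 4, 5, 6, 7, 8]
Surviving IR:
  z = 1
  x = z * z
  return x

Answer: 2 4 5 6 7 8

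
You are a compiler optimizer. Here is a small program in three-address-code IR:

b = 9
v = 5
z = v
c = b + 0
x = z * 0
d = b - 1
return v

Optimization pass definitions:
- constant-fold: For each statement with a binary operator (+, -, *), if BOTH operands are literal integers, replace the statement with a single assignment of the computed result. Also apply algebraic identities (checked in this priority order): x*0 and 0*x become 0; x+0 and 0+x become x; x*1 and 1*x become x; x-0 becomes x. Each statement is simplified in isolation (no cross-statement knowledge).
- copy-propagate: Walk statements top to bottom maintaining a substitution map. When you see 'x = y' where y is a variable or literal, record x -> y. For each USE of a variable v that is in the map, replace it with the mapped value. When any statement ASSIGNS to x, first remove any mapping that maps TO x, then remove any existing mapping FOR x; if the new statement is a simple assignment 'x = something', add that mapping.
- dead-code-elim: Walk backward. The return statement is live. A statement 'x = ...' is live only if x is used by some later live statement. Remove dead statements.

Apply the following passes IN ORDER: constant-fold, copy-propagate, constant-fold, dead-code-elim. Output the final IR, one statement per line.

Answer: return 5

Derivation:
Initial IR:
  b = 9
  v = 5
  z = v
  c = b + 0
  x = z * 0
  d = b - 1
  return v
After constant-fold (7 stmts):
  b = 9
  v = 5
  z = v
  c = b
  x = 0
  d = b - 1
  return v
After copy-propagate (7 stmts):
  b = 9
  v = 5
  z = 5
  c = 9
  x = 0
  d = 9 - 1
  return 5
After constant-fold (7 stmts):
  b = 9
  v = 5
  z = 5
  c = 9
  x = 0
  d = 8
  return 5
After dead-code-elim (1 stmts):
  return 5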